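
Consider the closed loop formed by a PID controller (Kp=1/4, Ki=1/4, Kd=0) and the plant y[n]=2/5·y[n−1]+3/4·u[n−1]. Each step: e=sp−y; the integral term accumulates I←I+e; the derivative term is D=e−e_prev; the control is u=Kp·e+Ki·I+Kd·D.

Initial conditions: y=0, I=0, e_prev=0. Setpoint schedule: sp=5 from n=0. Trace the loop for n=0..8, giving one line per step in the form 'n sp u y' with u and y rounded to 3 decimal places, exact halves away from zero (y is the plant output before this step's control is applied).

(exact arithmetic carried between steps; '≈' marks a value shown rounded to 6 d.p. or computed from one; I and e_prev carry over from the previous line; the table rounds u and y to 3 d.p., halves away from zero)
n=0: y=0, sp=5, e=sp−y=5; I=5, D=e−e_prev=5; u=1/4·5+1/4·5+0·5=2.5; next y=2/5·0+3/4·2.5=1.875
n=1: y=1.875, sp=5, e=sp−y=3.125; I=8.125, D=e−e_prev=-1.875; u=1/4·3.125+1/4·8.125+0·(-1.875)=2.8125; next y=2/5·1.875+3/4·2.8125=2.859375
n=2: y=2.859375, sp=5, e=sp−y=2.140625; I=10.265625, D=e−e_prev=-0.984375; u=1/4·2.140625+1/4·10.265625+0·(-0.984375)≈3.101563; next y=2/5·2.859375+3/4·3.101563≈3.469922
n=3: y≈3.469922, sp=5, e=sp−y≈1.530078; I≈11.795703, D=e−e_prev≈-0.610547; u=1/4·1.530078+1/4·11.795703+0·(-0.610547)≈3.331445; next y=2/5·3.469922+3/4·3.331445≈3.886553
n=4: y≈3.886553, sp=5, e=sp−y≈1.113447; I≈12.909150, D=e−e_prev≈-0.416631; u=1/4·1.113447+1/4·12.909150+0·(-0.416631)≈3.505649; next y=2/5·3.886553+3/4·3.505649≈4.183858
n=5: y≈4.183858, sp=5, e=sp−y≈0.816142; I≈13.725292, D=e−e_prev≈-0.297305; u=1/4·0.816142+1/4·13.725292+0·(-0.297305)≈3.635359; next y=2/5·4.183858+3/4·3.635359≈4.400062
n=6: y≈4.400062, sp=5, e=sp−y≈0.599938; I≈14.325230, D=e−e_prev≈-0.216204; u=1/4·0.599938+1/4·14.325230+0·(-0.216204)≈3.731292; next y=2/5·4.400062+3/4·3.731292≈4.558494
n=7: y≈4.558494, sp=5, e=sp−y≈0.441506; I≈14.766736, D=e−e_prev≈-0.158432; u=1/4·0.441506+1/4·14.766736+0·(-0.158432)≈3.802061; next y=2/5·4.558494+3/4·3.802061≈4.674943
n=8: y≈4.674943, sp=5, e=sp−y≈0.325057; I≈15.091793, D=e−e_prev≈-0.116449; u=1/4·0.325057+1/4·15.091793+0·(-0.116449)≈3.854213; next y=2/5·4.674943+3/4·3.854213≈4.760637

0 5 2.500 0.000
1 5 2.813 1.875
2 5 3.102 2.859
3 5 3.331 3.470
4 5 3.506 3.887
5 5 3.635 4.184
6 5 3.731 4.400
7 5 3.802 4.558
8 5 3.854 4.675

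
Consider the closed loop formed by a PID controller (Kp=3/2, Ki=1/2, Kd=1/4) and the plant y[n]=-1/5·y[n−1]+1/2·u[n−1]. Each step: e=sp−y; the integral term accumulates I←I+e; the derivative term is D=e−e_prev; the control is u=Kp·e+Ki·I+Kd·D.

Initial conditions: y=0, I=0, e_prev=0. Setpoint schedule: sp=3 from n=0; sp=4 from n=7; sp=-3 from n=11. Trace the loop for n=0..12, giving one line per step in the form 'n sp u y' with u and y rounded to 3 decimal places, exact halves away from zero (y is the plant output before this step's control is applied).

(exact arithmetic carried between steps; '≈' marks a value shown rounded to 6 d.p. or computed from one; I and e_prev carry over from the previous line; the table rounds u and y to 3 d.p., halves away from zero)
n=0: y=0, sp=3, e=sp−y=3; I=3, D=e−e_prev=3; u=3/2·3+1/2·3+1/4·3=6.75; next y=-1/5·0+1/2·6.75=3.375
n=1: y=3.375, sp=3, e=sp−y=-0.375; I=2.625, D=e−e_prev=-3.375; u=3/2·(-0.375)+1/2·2.625+1/4·(-3.375)=-0.09375; next y=-1/5·3.375+1/2·(-0.09375)=-0.721875
n=2: y=-0.721875, sp=3, e=sp−y=3.721875; I=6.346875, D=e−e_prev=4.096875; u=3/2·3.721875+1/2·6.346875+1/4·4.096875≈9.780469; next y=-1/5·(-0.721875)+1/2·9.780469≈5.034609
n=3: y≈5.034609, sp=3, e=sp−y≈-2.034609; I≈4.312266, D=e−e_prev≈-5.756484; u=3/2·(-2.034609)+1/2·4.312266+1/4·(-5.756484)≈-2.334902; next y=-1/5·5.034609+1/2·(-2.334902)≈-2.174373
n=4: y≈-2.174373, sp=3, e=sp−y≈5.174373; I≈9.486639, D=e−e_prev≈7.208982; u=3/2·5.174373+1/2·9.486639+1/4·7.208982≈14.307125; next y=-1/5·(-2.174373)+1/2·14.307125≈7.588437
n=5: y≈7.588437, sp=3, e=sp−y≈-4.588437; I≈4.898202, D=e−e_prev≈-9.762810; u=3/2·(-4.588437)+1/2·4.898202+1/4·(-9.762810)≈-6.874257; next y=-1/5·7.588437+1/2·(-6.874257)≈-4.954816
n=6: y≈-4.954816, sp=3, e=sp−y≈7.954816; I≈12.853018, D=e−e_prev≈12.543253; u=3/2·7.954816+1/2·12.853018+1/4·12.543253≈21.494546; next y=-1/5·(-4.954816)+1/2·21.494546≈11.738236
n=7: y≈11.738236, sp=4, e=sp−y≈-7.738236; I≈5.114782, D=e−e_prev≈-15.693052; u=3/2·(-7.738236)+1/2·5.114782+1/4·(-15.693052)≈-12.973226; next y=-1/5·11.738236+1/2·(-12.973226)≈-8.834260
n=8: y≈-8.834260, sp=4, e=sp−y≈12.834260; I≈17.949042, D=e−e_prev≈20.572496; u=3/2·12.834260+1/2·17.949042+1/4·20.572496≈33.369035; next y=-1/5·(-8.834260)+1/2·33.369035≈18.451370
n=9: y≈18.451370, sp=4, e=sp−y≈-14.451370; I≈3.497672, D=e−e_prev≈-27.285630; u=3/2·(-14.451370)+1/2·3.497672+1/4·(-27.285630)≈-26.749626; next y=-1/5·18.451370+1/2·(-26.749626)≈-17.065087
n=10: y≈-17.065087, sp=4, e=sp−y≈21.065087; I≈24.562759, D=e−e_prev≈35.516457; u=3/2·21.065087+1/2·24.562759+1/4·35.516457≈52.758124; next y=-1/5·(-17.065087)+1/2·52.758124≈29.792080
n=11: y≈29.792080, sp=-3, e=sp−y≈-32.792080; I≈-8.229320, D=e−e_prev≈-53.857167; u=3/2·(-32.792080)+1/2·(-8.229320)+1/4·(-53.857167)≈-66.767071; next y=-1/5·29.792080+1/2·(-66.767071)≈-39.341951
n=12: y≈-39.341951, sp=-3, e=sp−y≈36.341951; I≈28.112631, D=e−e_prev≈69.134031; u=3/2·36.341951+1/2·28.112631+1/4·69.134031≈85.852751; next y=-1/5·(-39.341951)+1/2·85.852751≈50.794766

0 3 6.750 0.000
1 3 -0.094 3.375
2 3 9.780 -0.722
3 3 -2.335 5.035
4 3 14.307 -2.174
5 3 -6.874 7.588
6 3 21.495 -4.955
7 4 -12.973 11.738
8 4 33.369 -8.834
9 4 -26.750 18.451
10 4 52.758 -17.065
11 -3 -66.767 29.792
12 -3 85.853 -39.342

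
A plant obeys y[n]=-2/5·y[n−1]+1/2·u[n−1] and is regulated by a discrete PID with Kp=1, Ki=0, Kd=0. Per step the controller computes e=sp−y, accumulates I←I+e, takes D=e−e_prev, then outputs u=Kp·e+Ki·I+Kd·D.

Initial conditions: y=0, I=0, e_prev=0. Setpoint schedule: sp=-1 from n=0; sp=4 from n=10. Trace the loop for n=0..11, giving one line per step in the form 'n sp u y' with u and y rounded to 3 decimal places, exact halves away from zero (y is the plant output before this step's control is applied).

0 -1 -1.000 0.000
1 -1 -0.500 -0.500
2 -1 -0.950 -0.050
3 -1 -0.545 -0.455
4 -1 -0.910 -0.091
5 -1 -0.581 -0.419
6 -1 -0.877 -0.123
7 -1 -0.611 -0.389
8 -1 -0.850 -0.150
9 -1 -0.635 -0.365
10 4 4.171 -0.171
11 4 1.846 2.154

(exact arithmetic carried between steps; '≈' marks a value shown rounded to 6 d.p. or computed from one; I and e_prev carry over from the previous line; the table rounds u and y to 3 d.p., halves away from zero)
n=0: y=0, sp=-1, e=sp−y=-1; I=-1, D=e−e_prev=-1; u=1·(-1)+0·(-1)+0·(-1)=-1; next y=-2/5·0+1/2·(-1)=-0.5
n=1: y=-0.5, sp=-1, e=sp−y=-0.5; I=-1.5, D=e−e_prev=0.5; u=1·(-0.5)+0·(-1.5)+0·0.5=-0.5; next y=-2/5·(-0.5)+1/2·(-0.5)=-0.05
n=2: y=-0.05, sp=-1, e=sp−y=-0.95; I=-2.45, D=e−e_prev=-0.45; u=1·(-0.95)+0·(-2.45)+0·(-0.45)=-0.95; next y=-2/5·(-0.05)+1/2·(-0.95)=-0.455
n=3: y=-0.455, sp=-1, e=sp−y=-0.545; I=-2.995, D=e−e_prev=0.405; u=1·(-0.545)+0·(-2.995)+0·0.405=-0.545; next y=-2/5·(-0.455)+1/2·(-0.545)=-0.0905
n=4: y=-0.0905, sp=-1, e=sp−y=-0.9095; I=-3.9045, D=e−e_prev=-0.3645; u=1·(-0.9095)+0·(-3.9045)+0·(-0.3645)=-0.9095; next y=-2/5·(-0.0905)+1/2·(-0.9095)=-0.41855
n=5: y=-0.41855, sp=-1, e=sp−y=-0.58145; I=-4.48595, D=e−e_prev=0.32805; u=1·(-0.58145)+0·(-4.48595)+0·0.32805=-0.58145; next y=-2/5·(-0.41855)+1/2·(-0.58145)=-0.123305
n=6: y=-0.123305, sp=-1, e=sp−y=-0.876695; I=-5.362645, D=e−e_prev=-0.295245; u=1·(-0.876695)+0·(-5.362645)+0·(-0.295245)=-0.876695; next y=-2/5·(-0.123305)+1/2·(-0.876695)≈-0.389026
n=7: y≈-0.389026, sp=-1, e=sp−y≈-0.610975; I≈-5.973620, D=e−e_prev≈0.265721; u=1·(-0.610975)+0·(-5.973620)+0·0.265721≈-0.610975; next y=-2/5·(-0.389026)+1/2·(-0.610975)≈-0.149877
n=8: y≈-0.149877, sp=-1, e=sp−y≈-0.850123; I≈-6.823742, D=e−e_prev≈-0.239148; u=1·(-0.850123)+0·(-6.823742)+0·(-0.239148)≈-0.850123; next y=-2/5·(-0.149877)+1/2·(-0.850123)≈-0.365111
n=9: y≈-0.365111, sp=-1, e=sp−y≈-0.634889; I≈-7.458632, D=e−e_prev≈0.215234; u=1·(-0.634889)+0·(-7.458632)+0·0.215234≈-0.634889; next y=-2/5·(-0.365111)+1/2·(-0.634889)≈-0.171400
n=10: y≈-0.171400, sp=4, e=sp−y≈4.171400; I≈-3.287231, D=e−e_prev≈4.806290; u=1·4.171400+0·(-3.287231)+0·4.806290≈4.171400; next y=-2/5·(-0.171400)+1/2·4.171400≈2.154260
n=11: y≈2.154260, sp=4, e=sp−y≈1.845740; I≈-1.441492, D=e−e_prev≈-2.325661; u=1·1.845740+0·(-1.441492)+0·(-2.325661)≈1.845740; next y=-2/5·2.154260+1/2·1.845740≈0.061166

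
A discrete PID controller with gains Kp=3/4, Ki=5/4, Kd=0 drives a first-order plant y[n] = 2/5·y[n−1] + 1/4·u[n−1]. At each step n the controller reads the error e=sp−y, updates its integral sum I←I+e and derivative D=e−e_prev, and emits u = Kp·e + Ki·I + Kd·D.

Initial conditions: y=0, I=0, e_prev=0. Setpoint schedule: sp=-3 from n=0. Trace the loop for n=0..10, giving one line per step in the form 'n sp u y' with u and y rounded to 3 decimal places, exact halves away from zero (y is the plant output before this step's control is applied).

(exact arithmetic carried between steps; '≈' marks a value shown rounded to 6 d.p. or computed from one; I and e_prev carry over from the previous line; the table rounds u and y to 3 d.p., halves away from zero)
n=0: y=0, sp=-3, e=sp−y=-3; I=-3, D=e−e_prev=-3; u=3/4·(-3)+5/4·(-3)+0·(-3)=-6; next y=2/5·0+1/4·(-6)=-1.5
n=1: y=-1.5, sp=-3, e=sp−y=-1.5; I=-4.5, D=e−e_prev=1.5; u=3/4·(-1.5)+5/4·(-4.5)+0·1.5=-6.75; next y=2/5·(-1.5)+1/4·(-6.75)=-2.2875
n=2: y=-2.2875, sp=-3, e=sp−y=-0.7125; I=-5.2125, D=e−e_prev=0.7875; u=3/4·(-0.7125)+5/4·(-5.2125)+0·0.7875=-7.05; next y=2/5·(-2.2875)+1/4·(-7.05)=-2.6775
n=3: y=-2.6775, sp=-3, e=sp−y=-0.3225; I=-5.535, D=e−e_prev=0.39; u=3/4·(-0.3225)+5/4·(-5.535)+0·0.39=-7.160625; next y=2/5·(-2.6775)+1/4·(-7.160625)≈-2.861156
n=4: y≈-2.861156, sp=-3, e=sp−y≈-0.138844; I≈-5.673844, D=e−e_prev≈0.183656; u=3/4·(-0.138844)+5/4·(-5.673844)+0·0.183656≈-7.196438; next y=2/5·(-2.861156)+1/4·(-7.196438)≈-2.943572
n=5: y≈-2.943572, sp=-3, e=sp−y≈-0.056428; I≈-5.730272, D=e−e_prev≈0.082416; u=3/4·(-0.056428)+5/4·(-5.730272)+0·0.082416≈-7.205161; next y=2/5·(-2.943572)+1/4·(-7.205161)≈-2.978719
n=6: y≈-2.978719, sp=-3, e=sp−y≈-0.021281; I≈-5.751553, D=e−e_prev≈0.035147; u=3/4·(-0.021281)+5/4·(-5.751553)+0·0.035147≈-7.205402; next y=2/5·(-2.978719)+1/4·(-7.205402)≈-2.992838
n=7: y≈-2.992838, sp=-3, e=sp−y≈-0.007162; I≈-5.758715, D=e−e_prev≈0.014119; u=3/4·(-0.007162)+5/4·(-5.758715)+0·0.014119≈-7.203765; next y=2/5·(-2.992838)+1/4·(-7.203765)≈-2.998076
n=8: y≈-2.998076, sp=-3, e=sp−y≈-0.001924; I≈-5.760638, D=e−e_prev≈0.005238; u=3/4·(-0.001924)+5/4·(-5.760638)+0·0.005238≈-7.202241; next y=2/5·(-2.998076)+1/4·(-7.202241)≈-2.999791
n=9: y≈-2.999791, sp=-3, e=sp−y≈-0.000209; I≈-5.760848, D=e−e_prev≈0.001714; u=3/4·(-0.000209)+5/4·(-5.760848)+0·0.001714≈-7.201216; next y=2/5·(-2.999791)+1/4·(-7.201216)≈-3.000220
n=10: y≈-3.000220, sp=-3, e=sp−y≈0.000220; I≈-5.760627, D=e−e_prev≈0.000430; u=3/4·0.000220+5/4·(-5.760627)+0·0.000430≈-7.200619; next y=2/5·(-3.000220)+1/4·(-7.200619)≈-3.000243

0 -3 -6.000 0.000
1 -3 -6.750 -1.500
2 -3 -7.050 -2.288
3 -3 -7.161 -2.678
4 -3 -7.196 -2.861
5 -3 -7.205 -2.944
6 -3 -7.205 -2.979
7 -3 -7.204 -2.993
8 -3 -7.202 -2.998
9 -3 -7.201 -3.000
10 -3 -7.201 -3.000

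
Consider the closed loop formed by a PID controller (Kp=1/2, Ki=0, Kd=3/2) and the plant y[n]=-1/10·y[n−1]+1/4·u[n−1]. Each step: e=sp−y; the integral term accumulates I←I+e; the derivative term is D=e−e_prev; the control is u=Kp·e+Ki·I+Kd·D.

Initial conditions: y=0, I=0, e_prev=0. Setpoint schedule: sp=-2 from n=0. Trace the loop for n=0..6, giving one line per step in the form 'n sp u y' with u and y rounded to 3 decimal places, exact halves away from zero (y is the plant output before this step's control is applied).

0 -2 -4.000 0.000
1 -2 1.000 -1.000
2 -2 -3.200 0.350
3 -2 1.195 -0.835
4 -2 -3.017 0.382
5 -2 1.158 -0.792
6 -2 -2.926 0.369

(exact arithmetic carried between steps; '≈' marks a value shown rounded to 6 d.p. or computed from one; I and e_prev carry over from the previous line; the table rounds u and y to 3 d.p., halves away from zero)
n=0: y=0, sp=-2, e=sp−y=-2; I=-2, D=e−e_prev=-2; u=1/2·(-2)+0·(-2)+3/2·(-2)=-4; next y=-1/10·0+1/4·(-4)=-1
n=1: y=-1, sp=-2, e=sp−y=-1; I=-3, D=e−e_prev=1; u=1/2·(-1)+0·(-3)+3/2·1=1; next y=-1/10·(-1)+1/4·1=0.35
n=2: y=0.35, sp=-2, e=sp−y=-2.35; I=-5.35, D=e−e_prev=-1.35; u=1/2·(-2.35)+0·(-5.35)+3/2·(-1.35)=-3.2; next y=-1/10·0.35+1/4·(-3.2)=-0.835
n=3: y=-0.835, sp=-2, e=sp−y=-1.165; I=-6.515, D=e−e_prev=1.185; u=1/2·(-1.165)+0·(-6.515)+3/2·1.185=1.195; next y=-1/10·(-0.835)+1/4·1.195=0.38225
n=4: y=0.38225, sp=-2, e=sp−y=-2.38225; I=-8.89725, D=e−e_prev=-1.21725; u=1/2·(-2.38225)+0·(-8.89725)+3/2·(-1.21725)=-3.017; next y=-1/10·0.38225+1/4·(-3.017)=-0.792475
n=5: y=-0.792475, sp=-2, e=sp−y=-1.207525; I=-10.104775, D=e−e_prev=1.174725; u=1/2·(-1.207525)+0·(-10.104775)+3/2·1.174725=1.158325; next y=-1/10·(-0.792475)+1/4·1.158325≈0.368829
n=6: y≈0.368829, sp=-2, e=sp−y≈-2.368829; I≈-12.473604, D=e−e_prev≈-1.161304; u=1/2·(-2.368829)+0·(-12.473604)+3/2·(-1.161304)≈-2.92637; next y=-1/10·0.368829+1/4·(-2.92637)≈-0.768475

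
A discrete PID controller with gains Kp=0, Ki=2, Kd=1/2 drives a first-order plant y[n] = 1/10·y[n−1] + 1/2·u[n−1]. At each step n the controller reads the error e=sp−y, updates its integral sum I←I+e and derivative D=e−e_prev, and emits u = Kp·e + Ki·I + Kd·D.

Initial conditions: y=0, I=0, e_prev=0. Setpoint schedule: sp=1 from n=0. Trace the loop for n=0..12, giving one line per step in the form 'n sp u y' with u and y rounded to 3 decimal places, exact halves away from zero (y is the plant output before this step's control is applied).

0 1 2.500 0.000
1 1 0.875 1.250
2 1 2.719 0.563
3 1 1.117 1.416
4 1 2.501 0.700
5 1 1.192 1.321
6 1 2.342 0.728
7 1 1.300 1.244
8 1 2.244 0.774
9 1 1.398 1.199
10 1 2.163 0.819
11 1 1.474 1.163
12 1 2.095 0.853

(exact arithmetic carried between steps; '≈' marks a value shown rounded to 6 d.p. or computed from one; I and e_prev carry over from the previous line; the table rounds u and y to 3 d.p., halves away from zero)
n=0: y=0, sp=1, e=sp−y=1; I=1, D=e−e_prev=1; u=0·1+2·1+1/2·1=2.5; next y=1/10·0+1/2·2.5=1.25
n=1: y=1.25, sp=1, e=sp−y=-0.25; I=0.75, D=e−e_prev=-1.25; u=0·(-0.25)+2·0.75+1/2·(-1.25)=0.875; next y=1/10·1.25+1/2·0.875=0.5625
n=2: y=0.5625, sp=1, e=sp−y=0.4375; I=1.1875, D=e−e_prev=0.6875; u=0·0.4375+2·1.1875+1/2·0.6875=2.71875; next y=1/10·0.5625+1/2·2.71875=1.415625
n=3: y=1.415625, sp=1, e=sp−y=-0.415625; I=0.771875, D=e−e_prev=-0.853125; u=0·(-0.415625)+2·0.771875+1/2·(-0.853125)≈1.117188; next y=1/10·1.415625+1/2·1.117188≈0.700156
n=4: y≈0.700156, sp=1, e=sp−y≈0.299844; I≈1.071719, D=e−e_prev≈0.715469; u=0·0.299844+2·1.071719+1/2·0.715469≈2.501172; next y=1/10·0.700156+1/2·2.501172≈1.320602
n=5: y≈1.320602, sp=1, e=sp−y≈-0.320602; I≈0.751117, D=e−e_prev≈-0.620445; u=0·(-0.320602)+2·0.751117+1/2·(-0.620445)≈1.192012; next y=1/10·1.320602+1/2·1.192012≈0.728066
n=6: y≈0.728066, sp=1, e=sp−y≈0.271934; I≈1.023051, D=e−e_prev≈0.592536; u=0·0.271934+2·1.023051+1/2·0.592536≈2.342370; next y=1/10·0.728066+1/2·2.342370≈1.243992
n=7: y≈1.243992, sp=1, e=sp−y≈-0.243992; I≈0.779060, D=e−e_prev≈-0.515926; u=0·(-0.243992)+2·0.779060+1/2·(-0.515926)≈1.300156; next y=1/10·1.243992+1/2·1.300156≈0.774477
n=8: y≈0.774477, sp=1, e=sp−y≈0.225523; I≈1.004582, D=e−e_prev≈0.469514; u=0·0.225523+2·1.004582+1/2·0.469514≈2.243922; next y=1/10·0.774477+1/2·2.243922≈1.199409
n=9: y≈1.199409, sp=1, e=sp−y≈-0.199409; I≈0.805174, D=e−e_prev≈-0.424931; u=0·(-0.199409)+2·0.805174+1/2·(-0.424931)≈1.397882; next y=1/10·1.199409+1/2·1.397882≈0.818882
n=10: y≈0.818882, sp=1, e=sp−y≈0.181118; I≈0.986292, D=e−e_prev≈0.380527; u=0·0.181118+2·0.986292+1/2·0.380527≈2.162847; next y=1/10·0.818882+1/2·2.162847≈1.163312
n=11: y≈1.163312, sp=1, e=sp−y≈-0.163312; I≈0.822980, D=e−e_prev≈-0.344430; u=0·(-0.163312)+2·0.822980+1/2·(-0.344430)≈1.473745; next y=1/10·1.163312+1/2·1.473745≈0.853204
n=12: y≈0.853204, sp=1, e=sp−y≈0.146796; I≈0.969776, D=e−e_prev≈0.310108; u=0·0.146796+2·0.969776+1/2·0.310108≈2.094607; next y=1/10·0.853204+1/2·2.094607≈1.132624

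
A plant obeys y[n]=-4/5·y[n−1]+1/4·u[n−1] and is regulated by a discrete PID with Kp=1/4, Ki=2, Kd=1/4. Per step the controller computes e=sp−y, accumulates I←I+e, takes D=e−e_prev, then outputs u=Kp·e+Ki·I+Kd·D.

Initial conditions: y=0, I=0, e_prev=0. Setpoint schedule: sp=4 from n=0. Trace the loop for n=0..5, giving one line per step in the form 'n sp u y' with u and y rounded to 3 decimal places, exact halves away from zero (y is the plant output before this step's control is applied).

0 4 10.000 0.000
1 4 10.750 2.500
2 4 18.906 0.688
3 4 16.355 4.177
4 4 25.447 0.748
5 4 18.554 5.764

(exact arithmetic carried between steps; '≈' marks a value shown rounded to 6 d.p. or computed from one; I and e_prev carry over from the previous line; the table rounds u and y to 3 d.p., halves away from zero)
n=0: y=0, sp=4, e=sp−y=4; I=4, D=e−e_prev=4; u=1/4·4+2·4+1/4·4=10; next y=-4/5·0+1/4·10=2.5
n=1: y=2.5, sp=4, e=sp−y=1.5; I=5.5, D=e−e_prev=-2.5; u=1/4·1.5+2·5.5+1/4·(-2.5)=10.75; next y=-4/5·2.5+1/4·10.75=0.6875
n=2: y=0.6875, sp=4, e=sp−y=3.3125; I=8.8125, D=e−e_prev=1.8125; u=1/4·3.3125+2·8.8125+1/4·1.8125=18.90625; next y=-4/5·0.6875+1/4·18.90625≈4.176563
n=3: y≈4.176563, sp=4, e=sp−y≈-0.176563; I≈8.635938, D=e−e_prev≈-3.489063; u=1/4·(-0.176563)+2·8.635938+1/4·(-3.489063)≈16.355469; next y=-4/5·4.176563+1/4·16.355469≈0.747617
n=4: y≈0.747617, sp=4, e=sp−y≈3.252383; I≈11.888320, D=e−e_prev≈3.428945; u=1/4·3.252383+2·11.888320+1/4·3.428945≈25.446973; next y=-4/5·0.747617+1/4·25.446973≈5.763649
n=5: y≈5.763649, sp=4, e=sp−y≈-1.763649; I≈10.124671, D=e−e_prev≈-5.016032; u=1/4·(-1.763649)+2·10.124671+1/4·(-5.016032)≈18.554421; next y=-4/5·5.763649+1/4·18.554421≈0.027686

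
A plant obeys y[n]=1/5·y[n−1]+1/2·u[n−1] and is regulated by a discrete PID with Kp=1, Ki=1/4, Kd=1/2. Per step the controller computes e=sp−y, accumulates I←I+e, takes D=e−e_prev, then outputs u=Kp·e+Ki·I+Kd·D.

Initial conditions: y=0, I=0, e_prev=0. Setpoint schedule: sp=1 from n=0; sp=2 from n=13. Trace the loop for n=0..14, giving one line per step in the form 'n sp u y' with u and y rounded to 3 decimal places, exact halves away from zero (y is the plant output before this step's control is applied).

0 1 1.750 0.000
1 1 -0.031 0.875
2 1 1.690 0.159
3 1 0.287 0.877
4 1 1.653 0.319
5 1 0.544 0.890
6 1 1.627 0.450
7 1 0.751 0.904
8 1 1.610 0.556
9 1 0.917 0.916
10 1 1.598 0.642
11 1 1.051 0.928
12 1 1.591 0.711
13 2 2.908 0.938
14 2 1.555 1.642

(exact arithmetic carried between steps; '≈' marks a value shown rounded to 6 d.p. or computed from one; I and e_prev carry over from the previous line; the table rounds u and y to 3 d.p., halves away from zero)
n=0: y=0, sp=1, e=sp−y=1; I=1, D=e−e_prev=1; u=1·1+1/4·1+1/2·1=1.75; next y=1/5·0+1/2·1.75=0.875
n=1: y=0.875, sp=1, e=sp−y=0.125; I=1.125, D=e−e_prev=-0.875; u=1·0.125+1/4·1.125+1/2·(-0.875)=-0.03125; next y=1/5·0.875+1/2·(-0.03125)=0.159375
n=2: y=0.159375, sp=1, e=sp−y=0.840625; I=1.965625, D=e−e_prev=0.715625; u=1·0.840625+1/4·1.965625+1/2·0.715625≈1.689844; next y=1/5·0.159375+1/2·1.689844≈0.876797
n=3: y≈0.876797, sp=1, e=sp−y≈0.123203; I≈2.088828, D=e−e_prev≈-0.717422; u=1·0.123203+1/4·2.088828+1/2·(-0.717422)≈0.286699; next y=1/5·0.876797+1/2·0.286699≈0.318709
n=4: y≈0.318709, sp=1, e=sp−y≈0.681291; I≈2.770119, D=e−e_prev≈0.558088; u=1·0.681291+1/4·2.770119+1/2·0.558088≈1.652865; next y=1/5·0.318709+1/2·1.652865≈0.890174
n=5: y≈0.890174, sp=1, e=sp−y≈0.109826; I≈2.879945, D=e−e_prev≈-0.571465; u=1·0.109826+1/4·2.879945+1/2·(-0.571465)≈0.544079; next y=1/5·0.890174+1/2·0.544079≈0.450075
n=6: y≈0.450075, sp=1, e=sp−y≈0.549925; I≈3.429870, D=e−e_prev≈0.440100; u=1·0.549925+1/4·3.429870+1/2·0.440100≈1.627443; next y=1/5·0.450075+1/2·1.627443≈0.903736
n=7: y≈0.903736, sp=1, e=sp−y≈0.096264; I≈3.526134, D=e−e_prev≈-0.453662; u=1·0.096264+1/4·3.526134+1/2·(-0.453662)≈0.750966; next y=1/5·0.903736+1/2·0.750966≈0.556230
n=8: y≈0.556230, sp=1, e=sp−y≈0.443770; I≈3.969904, D=e−e_prev≈0.347506; u=1·0.443770+1/4·3.969904+1/2·0.347506≈1.609998; next y=1/5·0.556230+1/2·1.609998≈0.916245
n=9: y≈0.916245, sp=1, e=sp−y≈0.083755; I≈4.053658, D=e−e_prev≈-0.360015; u=1·0.083755+1/4·4.053658+1/2·(-0.360015)≈0.917162; next y=1/5·0.916245+1/2·0.917162≈0.641830
n=10: y≈0.641830, sp=1, e=sp−y≈0.358170; I≈4.411828, D=e−e_prev≈0.274415; u=1·0.358170+1/4·4.411828+1/2·0.274415≈1.598335; next y=1/5·0.641830+1/2·1.598335≈0.927533
n=11: y≈0.927533, sp=1, e=sp−y≈0.072467; I≈4.484295, D=e−e_prev≈-0.285703; u=1·0.072467+1/4·4.484295+1/2·(-0.285703)≈1.050689; next y=1/5·0.927533+1/2·1.050689≈0.710851
n=12: y≈0.710851, sp=1, e=sp−y≈0.289149; I≈4.773444, D=e−e_prev≈0.216682; u=1·0.289149+1/4·4.773444+1/2·0.216682≈1.590851; next y=1/5·0.710851+1/2·1.590851≈0.937596
n=13: y≈0.937596, sp=2, e=sp−y≈1.062404; I≈5.835848, D=e−e_prev≈0.773255; u=1·1.062404+1/4·5.835848+1/2·0.773255≈2.907994; next y=1/5·0.937596+1/2·2.907994≈1.641516
n=14: y≈1.641516, sp=2, e=sp−y≈0.358484; I≈6.194332, D=e−e_prev≈-0.703920; u=1·0.358484+1/4·6.194332+1/2·(-0.703920)≈1.555107; next y=1/5·1.641516+1/2·1.555107≈1.105857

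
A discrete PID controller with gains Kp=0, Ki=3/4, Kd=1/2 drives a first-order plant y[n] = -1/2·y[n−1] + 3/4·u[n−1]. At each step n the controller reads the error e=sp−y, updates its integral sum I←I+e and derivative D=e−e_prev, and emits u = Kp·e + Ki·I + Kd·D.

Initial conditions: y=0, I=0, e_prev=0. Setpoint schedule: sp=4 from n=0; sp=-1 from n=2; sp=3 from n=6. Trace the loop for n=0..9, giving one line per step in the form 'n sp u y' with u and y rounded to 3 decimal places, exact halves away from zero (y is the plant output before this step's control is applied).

0 4 5.000 0.000
1 4 1.313 3.750
2 -1 2.926 -0.891
3 -1 -1.389 2.640
4 -1 3.898 -2.362
5 -1 -5.664 4.104
6 3 11.747 -6.300
7 3 -11.306 11.960
8 3 24.129 -14.460
9 3 -25.719 25.326

(exact arithmetic carried between steps; '≈' marks a value shown rounded to 6 d.p. or computed from one; I and e_prev carry over from the previous line; the table rounds u and y to 3 d.p., halves away from zero)
n=0: y=0, sp=4, e=sp−y=4; I=4, D=e−e_prev=4; u=0·4+3/4·4+1/2·4=5; next y=-1/2·0+3/4·5=3.75
n=1: y=3.75, sp=4, e=sp−y=0.25; I=4.25, D=e−e_prev=-3.75; u=0·0.25+3/4·4.25+1/2·(-3.75)=1.3125; next y=-1/2·3.75+3/4·1.3125=-0.890625
n=2: y=-0.890625, sp=-1, e=sp−y=-0.109375; I=4.140625, D=e−e_prev=-0.359375; u=0·(-0.109375)+3/4·4.140625+1/2·(-0.359375)≈2.925781; next y=-1/2·(-0.890625)+3/4·2.925781≈2.639648
n=3: y≈2.639648, sp=-1, e=sp−y≈-3.639648; I≈0.500977, D=e−e_prev≈-3.530273; u=0·(-3.639648)+3/4·0.500977+1/2·(-3.530273)≈-1.389404; next y=-1/2·2.639648+3/4·(-1.389404)≈-2.361877
n=4: y≈-2.361877, sp=-1, e=sp−y≈1.361877; I≈1.862854, D=e−e_prev≈5.001526; u=0·1.361877+3/4·1.862854+1/2·5.001526≈3.897903; next y=-1/2·(-2.361877)+3/4·3.897903≈4.104366
n=5: y≈4.104366, sp=-1, e=sp−y≈-5.104366; I≈-3.241512, D=e−e_prev≈-6.466244; u=0·(-5.104366)+3/4·(-3.241512)+1/2·(-6.466244)≈-5.664256; next y=-1/2·4.104366+3/4·(-5.664256)≈-6.300375
n=6: y≈-6.300375, sp=3, e=sp−y≈9.300375; I≈6.058863, D=e−e_prev≈14.404742; u=0·9.300375+3/4·6.058863+1/2·14.404742≈11.746518; next y=-1/2·(-6.300375)+3/4·11.746518≈11.960076
n=7: y≈11.960076, sp=3, e=sp−y≈-8.960076; I≈-2.901213, D=e−e_prev≈-18.260451; u=0·(-8.960076)+3/4·(-2.901213)+1/2·(-18.260451)≈-11.306136; next y=-1/2·11.960076+3/4·(-11.306136)≈-14.459640
n=8: y≈-14.459640, sp=3, e=sp−y≈17.459640; I≈14.558427, D=e−e_prev≈26.419716; u=0·17.459640+3/4·14.558427+1/2·26.419716≈24.128678; next y=-1/2·(-14.459640)+3/4·24.128678≈25.326328
n=9: y≈25.326328, sp=3, e=sp−y≈-22.326328; I≈-7.767902, D=e−e_prev≈-39.785968; u=0·(-22.326328)+3/4·(-7.767902)+1/2·(-39.785968)≈-25.718910; next y=-1/2·25.326328+3/4·(-25.718910)≈-31.952347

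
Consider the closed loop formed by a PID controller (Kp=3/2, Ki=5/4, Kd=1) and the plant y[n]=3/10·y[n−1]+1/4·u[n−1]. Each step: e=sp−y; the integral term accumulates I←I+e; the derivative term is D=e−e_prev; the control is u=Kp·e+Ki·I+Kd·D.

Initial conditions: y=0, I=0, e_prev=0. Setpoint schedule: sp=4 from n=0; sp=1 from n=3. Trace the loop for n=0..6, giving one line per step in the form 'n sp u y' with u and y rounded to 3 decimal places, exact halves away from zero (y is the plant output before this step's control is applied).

0 4 15.000 0.000
1 4 1.938 3.750
2 4 14.027 1.609
3 1 -5.301 3.990
4 1 11.785 -0.128
5 1 -2.308 2.908
6 1 8.140 0.295

(exact arithmetic carried between steps; '≈' marks a value shown rounded to 6 d.p. or computed from one; I and e_prev carry over from the previous line; the table rounds u and y to 3 d.p., halves away from zero)
n=0: y=0, sp=4, e=sp−y=4; I=4, D=e−e_prev=4; u=3/2·4+5/4·4+1·4=15; next y=3/10·0+1/4·15=3.75
n=1: y=3.75, sp=4, e=sp−y=0.25; I=4.25, D=e−e_prev=-3.75; u=3/2·0.25+5/4·4.25+1·(-3.75)=1.9375; next y=3/10·3.75+1/4·1.9375=1.609375
n=2: y=1.609375, sp=4, e=sp−y=2.390625; I=6.640625, D=e−e_prev=2.140625; u=3/2·2.390625+5/4·6.640625+1·2.140625≈14.027344; next y=3/10·1.609375+1/4·14.027344≈3.989648
n=3: y≈3.989648, sp=1, e=sp−y≈-2.989648; I≈3.650977, D=e−e_prev≈-5.380273; u=3/2·(-2.989648)+5/4·3.650977+1·(-5.380273)≈-5.301025; next y=3/10·3.989648+1/4·(-5.301025)≈-0.128362
n=4: y≈-0.128362, sp=1, e=sp−y≈1.128362; I≈4.779338, D=e−e_prev≈4.118010; u=3/2·1.128362+5/4·4.779338+1·4.118010≈11.784726; next y=3/10·(-0.128362)+1/4·11.784726≈2.907673
n=5: y≈2.907673, sp=1, e=sp−y≈-1.907673; I≈2.871665, D=e−e_prev≈-3.036035; u=3/2·(-1.907673)+5/4·2.871665+1·(-3.036035)≈-2.307962; next y=3/10·2.907673+1/4·(-2.307962)≈0.295311
n=6: y≈0.295311, sp=1, e=sp−y≈0.704689; I≈3.576354, D=e−e_prev≈2.612362; u=3/2·0.704689+5/4·3.576354+1·2.612362≈8.139837; next y=3/10·0.295311+1/4·8.139837≈2.123553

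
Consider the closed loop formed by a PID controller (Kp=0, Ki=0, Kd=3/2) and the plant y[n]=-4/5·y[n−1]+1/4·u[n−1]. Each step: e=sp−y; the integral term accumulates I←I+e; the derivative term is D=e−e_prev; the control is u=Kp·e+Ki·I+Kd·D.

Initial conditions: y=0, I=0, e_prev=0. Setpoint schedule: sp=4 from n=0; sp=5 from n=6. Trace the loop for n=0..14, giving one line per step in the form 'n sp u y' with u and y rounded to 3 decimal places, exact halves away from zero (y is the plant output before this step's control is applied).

(exact arithmetic carried between steps; '≈' marks a value shown rounded to 6 d.p. or computed from one; I and e_prev carry over from the previous line; the table rounds u and y to 3 d.p., halves away from zero)
n=0: y=0, sp=4, e=sp−y=4; I=4, D=e−e_prev=4; u=0·4+0·4+3/2·4=6; next y=-4/5·0+1/4·6=1.5
n=1: y=1.5, sp=4, e=sp−y=2.5; I=6.5, D=e−e_prev=-1.5; u=0·2.5+0·6.5+3/2·(-1.5)=-2.25; next y=-4/5·1.5+1/4·(-2.25)=-1.7625
n=2: y=-1.7625, sp=4, e=sp−y=5.7625; I=12.2625, D=e−e_prev=3.2625; u=0·5.7625+0·12.2625+3/2·3.2625=4.89375; next y=-4/5·(-1.7625)+1/4·4.89375≈2.633438
n=3: y≈2.633438, sp=4, e=sp−y≈1.366563; I≈13.629063, D=e−e_prev≈-4.395938; u=0·1.366563+0·13.629063+3/2·(-4.395938)≈-6.593906; next y=-4/5·2.633438+1/4·(-6.593906)≈-3.755227
n=4: y≈-3.755227, sp=4, e=sp−y≈7.755227; I≈21.384289, D=e−e_prev≈6.388664; u=0·7.755227+0·21.384289+3/2·6.388664≈9.582996; next y=-4/5·(-3.755227)+1/4·9.582996≈5.399930
n=5: y≈5.399930, sp=4, e=sp−y≈-1.399930; I≈19.984359, D=e−e_prev≈-9.155157; u=0·(-1.399930)+0·19.984359+3/2·(-9.155157)≈-13.732735; next y=-4/5·5.399930+1/4·(-13.732735)≈-7.753128
n=6: y≈-7.753128, sp=5, e=sp−y≈12.753128; I≈32.737487, D=e−e_prev≈14.153058; u=0·12.753128+0·32.737487+3/2·14.153058≈21.229587; next y=-4/5·(-7.753128)+1/4·21.229587≈11.509899
n=7: y≈11.509899, sp=5, e=sp−y≈-6.509899; I≈26.227588, D=e−e_prev≈-19.263027; u=0·(-6.509899)+0·26.227588+3/2·(-19.263027)≈-28.894541; next y=-4/5·11.509899+1/4·(-28.894541)≈-16.431555
n=8: y≈-16.431555, sp=5, e=sp−y≈21.431555; I≈47.659142, D=e−e_prev≈27.941454; u=0·21.431555+0·47.659142+3/2·27.941454≈41.912181; next y=-4/5·(-16.431555)+1/4·41.912181≈23.623289
n=9: y≈23.623289, sp=5, e=sp−y≈-18.623289; I≈29.035853, D=e−e_prev≈-40.054844; u=0·(-18.623289)+0·29.035853+3/2·(-40.054844)≈-60.082265; next y=-4/5·23.623289+1/4·(-60.082265)≈-33.919198
n=10: y≈-33.919198, sp=5, e=sp−y≈38.919198; I≈67.955051, D=e−e_prev≈57.542487; u=0·38.919198+0·67.955051+3/2·57.542487≈86.313730; next y=-4/5·(-33.919198)+1/4·86.313730≈48.713790
n=11: y≈48.713790, sp=5, e=sp−y≈-43.713790; I≈24.241260, D=e−e_prev≈-82.632988; u=0·(-43.713790)+0·24.241260+3/2·(-82.632988)≈-123.949482; next y=-4/5·48.713790+1/4·(-123.949482)≈-69.958403
n=12: y≈-69.958403, sp=5, e=sp−y≈74.958403; I≈99.199663, D=e−e_prev≈118.672193; u=0·74.958403+0·99.199663+3/2·118.672193≈178.008290; next y=-4/5·(-69.958403)+1/4·178.008290≈100.468795
n=13: y≈100.468795, sp=5, e=sp−y≈-95.468795; I≈3.730868, D=e−e_prev≈-170.427198; u=0·(-95.468795)+0·3.730868+3/2·(-170.427198)≈-255.640797; next y=-4/5·100.468795+1/4·(-255.640797)≈-144.285235
n=14: y≈-144.285235, sp=5, e=sp−y≈149.285235; I≈153.016103, D=e−e_prev≈244.754030; u=0·149.285235+0·153.016103+3/2·244.754030≈367.131045; next y=-4/5·(-144.285235)+1/4·367.131045≈207.210949

0 4 6.000 0.000
1 4 -2.250 1.500
2 4 4.894 -1.763
3 4 -6.594 2.633
4 4 9.583 -3.755
5 4 -13.733 5.400
6 5 21.230 -7.753
7 5 -28.895 11.510
8 5 41.912 -16.432
9 5 -60.082 23.623
10 5 86.314 -33.919
11 5 -123.949 48.714
12 5 178.008 -69.958
13 5 -255.641 100.469
14 5 367.131 -144.285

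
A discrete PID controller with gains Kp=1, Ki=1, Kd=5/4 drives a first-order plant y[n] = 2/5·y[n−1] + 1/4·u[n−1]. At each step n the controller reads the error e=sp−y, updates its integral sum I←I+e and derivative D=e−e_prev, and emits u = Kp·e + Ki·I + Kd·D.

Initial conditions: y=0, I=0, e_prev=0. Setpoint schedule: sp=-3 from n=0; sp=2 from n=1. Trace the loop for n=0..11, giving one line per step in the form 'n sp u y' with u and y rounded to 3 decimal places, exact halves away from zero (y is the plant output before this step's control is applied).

0 -3 -9.750 0.000
1 2 15.172 -2.438
2 2 -6.768 2.818
3 2 9.977 -0.565
4 2 -0.894 2.268
5 2 7.529 0.684
6 2 2.081 2.156
7 2 6.278 1.382
8 2 3.524 2.122
9 2 5.602 1.730
10 2 4.203 2.092
11 2 5.229 1.888

(exact arithmetic carried between steps; '≈' marks a value shown rounded to 6 d.p. or computed from one; I and e_prev carry over from the previous line; the table rounds u and y to 3 d.p., halves away from zero)
n=0: y=0, sp=-3, e=sp−y=-3; I=-3, D=e−e_prev=-3; u=1·(-3)+1·(-3)+5/4·(-3)=-9.75; next y=2/5·0+1/4·(-9.75)=-2.4375
n=1: y=-2.4375, sp=2, e=sp−y=4.4375; I=1.4375, D=e−e_prev=7.4375; u=1·4.4375+1·1.4375+5/4·7.4375=15.171875; next y=2/5·(-2.4375)+1/4·15.171875≈2.817969
n=2: y≈2.817969, sp=2, e=sp−y≈-0.817969; I≈0.619531, D=e−e_prev≈-5.255469; u=1·(-0.817969)+1·0.619531+5/4·(-5.255469)≈-6.767773; next y=2/5·2.817969+1/4·(-6.767773)≈-0.564756
n=3: y≈-0.564756, sp=2, e=sp−y≈2.564756; I≈3.184287, D=e−e_prev≈3.382725; u=1·2.564756+1·3.184287+5/4·3.382725≈9.977449; next y=2/5·(-0.564756)+1/4·9.977449≈2.268460
n=4: y≈2.268460, sp=2, e=sp−y≈-0.268460; I≈2.915827, D=e−e_prev≈-2.833216; u=1·(-0.268460)+1·2.915827+5/4·(-2.833216)≈-0.894152; next y=2/5·2.268460+1/4·(-0.894152)≈0.683846
n=5: y≈0.683846, sp=2, e=sp−y≈1.316154; I≈4.231981, D=e−e_prev≈1.584614; u=1·1.316154+1·4.231981+5/4·1.584614≈7.528903; next y=2/5·0.683846+1/4·7.528903≈2.155764
n=6: y≈2.155764, sp=2, e=sp−y≈-0.155764; I≈4.076217, D=e−e_prev≈-1.471918; u=1·(-0.155764)+1·4.076217+5/4·(-1.471918)≈2.080555; next y=2/5·2.155764+1/4·2.080555≈1.382444
n=7: y≈1.382444, sp=2, e=sp−y≈0.617556; I≈4.693773, D=e−e_prev≈0.773320; u=1·0.617556+1·4.693773+5/4·0.773320≈6.277978; next y=2/5·1.382444+1/4·6.277978≈2.122472
n=8: y≈2.122472, sp=2, e=sp−y≈-0.122472; I≈4.571301, D=e−e_prev≈-0.740028; u=1·(-0.122472)+1·4.571301+5/4·(-0.740028)≈3.523794; next y=2/5·2.122472+1/4·3.523794≈1.729937
n=9: y≈1.729937, sp=2, e=sp−y≈0.270063; I≈4.841363, D=e−e_prev≈0.392535; u=1·0.270063+1·4.841363+5/4·0.392535≈5.602095; next y=2/5·1.729937+1/4·5.602095≈2.092499
n=10: y≈2.092499, sp=2, e=sp−y≈-0.092499; I≈4.748865, D=e−e_prev≈-0.362561; u=1·(-0.092499)+1·4.748865+5/4·(-0.362561)≈4.203165; next y=2/5·2.092499+1/4·4.203165≈1.887791
n=11: y≈1.887791, sp=2, e=sp−y≈0.112209; I≈4.861074, D=e−e_prev≈0.204708; u=1·0.112209+1·4.861074+5/4·0.204708≈5.229169; next y=2/5·1.887791+1/4·5.229169≈2.062408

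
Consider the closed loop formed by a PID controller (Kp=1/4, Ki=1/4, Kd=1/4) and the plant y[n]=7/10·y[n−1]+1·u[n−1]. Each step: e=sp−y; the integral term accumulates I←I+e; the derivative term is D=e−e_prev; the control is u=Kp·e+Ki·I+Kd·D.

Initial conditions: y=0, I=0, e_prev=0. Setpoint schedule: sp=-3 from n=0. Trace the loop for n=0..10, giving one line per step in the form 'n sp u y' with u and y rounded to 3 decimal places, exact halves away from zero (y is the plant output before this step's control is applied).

0 -3 -2.250 0.000
1 -3 -0.563 -2.250
2 -3 -1.397 -2.138
3 -3 -1.018 -2.893
4 -3 -1.121 -3.043
5 -3 -0.992 -3.251
6 -3 -0.969 -3.267
7 -3 -0.915 -3.256
8 -3 -0.894 -3.194
9 -3 -0.878 -3.130
10 -3 -0.875 -3.069

(exact arithmetic carried between steps; '≈' marks a value shown rounded to 6 d.p. or computed from one; I and e_prev carry over from the previous line; the table rounds u and y to 3 d.p., halves away from zero)
n=0: y=0, sp=-3, e=sp−y=-3; I=-3, D=e−e_prev=-3; u=1/4·(-3)+1/4·(-3)+1/4·(-3)=-2.25; next y=7/10·0+1·(-2.25)=-2.25
n=1: y=-2.25, sp=-3, e=sp−y=-0.75; I=-3.75, D=e−e_prev=2.25; u=1/4·(-0.75)+1/4·(-3.75)+1/4·2.25=-0.5625; next y=7/10·(-2.25)+1·(-0.5625)=-2.1375
n=2: y=-2.1375, sp=-3, e=sp−y=-0.8625; I=-4.6125, D=e−e_prev=-0.1125; u=1/4·(-0.8625)+1/4·(-4.6125)+1/4·(-0.1125)=-1.396875; next y=7/10·(-2.1375)+1·(-1.396875)=-2.893125
n=3: y=-2.893125, sp=-3, e=sp−y=-0.106875; I=-4.719375, D=e−e_prev=0.755625; u=1/4·(-0.106875)+1/4·(-4.719375)+1/4·0.755625≈-1.017656; next y=7/10·(-2.893125)+1·(-1.017656)≈-3.042844
n=4: y≈-3.042844, sp=-3, e=sp−y≈0.042844; I≈-4.676531, D=e−e_prev≈0.149719; u=1/4·0.042844+1/4·(-4.676531)+1/4·0.149719≈-1.120992; next y=7/10·(-3.042844)+1·(-1.120992)≈-3.250983
n=5: y≈-3.250983, sp=-3, e=sp−y≈0.250983; I≈-4.425548, D=e−e_prev≈0.208139; u=1/4·0.250983+1/4·(-4.425548)+1/4·0.208139≈-0.991607; next y=7/10·(-3.250983)+1·(-0.991607)≈-3.267295
n=6: y≈-3.267295, sp=-3, e=sp−y≈0.267295; I≈-4.158254, D=e−e_prev≈0.016312; u=1/4·0.267295+1/4·(-4.158254)+1/4·0.016312≈-0.968662; next y=7/10·(-3.267295)+1·(-0.968662)≈-3.255768
n=7: y≈-3.255768, sp=-3, e=sp−y≈0.255768; I≈-3.902486, D=e−e_prev≈-0.011527; u=1/4·0.255768+1/4·(-3.902486)+1/4·(-0.011527)≈-0.914561; next y=7/10·(-3.255768)+1·(-0.914561)≈-3.193599
n=8: y≈-3.193599, sp=-3, e=sp−y≈0.193599; I≈-3.708887, D=e−e_prev≈-0.062169; u=1/4·0.193599+1/4·(-3.708887)+1/4·(-0.062169)≈-0.894364; next y=7/10·(-3.193599)+1·(-0.894364)≈-3.129884
n=9: y≈-3.129884, sp=-3, e=sp−y≈0.129884; I≈-3.579004, D=e−e_prev≈-0.063715; u=1/4·0.129884+1/4·(-3.579004)+1/4·(-0.063715)≈-0.878209; next y=7/10·(-3.129884)+1·(-0.878209)≈-3.069127
n=10: y≈-3.069127, sp=-3, e=sp−y≈0.069127; I≈-3.509876, D=e−e_prev≈-0.060756; u=1/4·0.069127+1/4·(-3.509876)+1/4·(-0.060756)≈-0.875376; next y=7/10·(-3.069127)+1·(-0.875376)≈-3.023765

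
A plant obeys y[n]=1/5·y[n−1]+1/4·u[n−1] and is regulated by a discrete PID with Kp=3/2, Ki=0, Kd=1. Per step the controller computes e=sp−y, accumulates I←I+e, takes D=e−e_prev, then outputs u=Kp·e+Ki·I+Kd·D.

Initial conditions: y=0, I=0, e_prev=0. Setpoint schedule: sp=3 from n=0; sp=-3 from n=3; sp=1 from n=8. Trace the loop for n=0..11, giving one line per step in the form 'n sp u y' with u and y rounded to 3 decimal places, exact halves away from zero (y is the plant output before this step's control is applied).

(exact arithmetic carried between steps; '≈' marks a value shown rounded to 6 d.p. or computed from one; I and e_prev carry over from the previous line; the table rounds u and y to 3 d.p., halves away from zero)
n=0: y=0, sp=3, e=sp−y=3; I=3, D=e−e_prev=3; u=3/2·3+0·3+1·3=7.5; next y=1/5·0+1/4·7.5=1.875
n=1: y=1.875, sp=3, e=sp−y=1.125; I=4.125, D=e−e_prev=-1.875; u=3/2·1.125+0·4.125+1·(-1.875)=-0.1875; next y=1/5·1.875+1/4·(-0.1875)=0.328125
n=2: y=0.328125, sp=3, e=sp−y=2.671875; I=6.796875, D=e−e_prev=1.546875; u=3/2·2.671875+0·6.796875+1·1.546875≈5.554688; next y=1/5·0.328125+1/4·5.554688≈1.454297
n=3: y≈1.454297, sp=-3, e=sp−y≈-4.454297; I≈2.342578, D=e−e_prev≈-7.126172; u=3/2·(-4.454297)+0·2.342578+1·(-7.126172)≈-13.807617; next y=1/5·1.454297+1/4·(-13.807617)≈-3.161045
n=4: y≈-3.161045, sp=-3, e=sp−y≈0.161045; I≈2.503623, D=e−e_prev≈4.615342; u=3/2·0.161045+0·2.503623+1·4.615342≈4.856909; next y=1/5·(-3.161045)+1/4·4.856909≈0.582018
n=5: y≈0.582018, sp=-3, e=sp−y≈-3.582018; I≈-1.078395, D=e−e_prev≈-3.743063; u=3/2·(-3.582018)+0·(-1.078395)+1·(-3.743063)≈-9.116091; next y=1/5·0.582018+1/4·(-9.116091)≈-2.162619
n=6: y≈-2.162619, sp=-3, e=sp−y≈-0.837381; I≈-1.915776, D=e−e_prev≈2.744637; u=3/2·(-0.837381)+0·(-1.915776)+1·2.744637≈1.488566; next y=1/5·(-2.162619)+1/4·1.488566≈-0.060382
n=7: y≈-0.060382, sp=-3, e=sp−y≈-2.939618; I≈-4.855394, D=e−e_prev≈-2.102237; u=3/2·(-2.939618)+0·(-4.855394)+1·(-2.102237)≈-6.511663; next y=1/5·(-0.060382)+1/4·(-6.511663)≈-1.639992
n=8: y≈-1.639992, sp=1, e=sp−y≈2.639992; I≈-2.215402, D=e−e_prev≈5.579610; u=3/2·2.639992+0·(-2.215402)+1·5.579610≈9.539598; next y=1/5·(-1.639992)+1/4·9.539598≈2.056901
n=9: y≈2.056901, sp=1, e=sp−y≈-1.056901; I≈-3.272303, D=e−e_prev≈-3.696893; u=3/2·(-1.056901)+0·(-3.272303)+1·(-3.696893)≈-5.282245; next y=1/5·2.056901+1/4·(-5.282245)≈-0.909181
n=10: y≈-0.909181, sp=1, e=sp−y≈1.909181; I≈-1.363122, D=e−e_prev≈2.966082; u=3/2·1.909181+0·(-1.363122)+1·2.966082≈5.829854; next y=1/5·(-0.909181)+1/4·5.829854≈1.275627
n=11: y≈1.275627, sp=1, e=sp−y≈-0.275627; I≈-1.638749, D=e−e_prev≈-2.184808; u=3/2·(-0.275627)+0·(-1.638749)+1·(-2.184808)≈-2.598249; next y=1/5·1.275627+1/4·(-2.598249)≈-0.394437

0 3 7.500 0.000
1 3 -0.188 1.875
2 3 5.555 0.328
3 -3 -13.808 1.454
4 -3 4.857 -3.161
5 -3 -9.116 0.582
6 -3 1.489 -2.163
7 -3 -6.512 -0.060
8 1 9.540 -1.640
9 1 -5.282 2.057
10 1 5.830 -0.909
11 1 -2.598 1.276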